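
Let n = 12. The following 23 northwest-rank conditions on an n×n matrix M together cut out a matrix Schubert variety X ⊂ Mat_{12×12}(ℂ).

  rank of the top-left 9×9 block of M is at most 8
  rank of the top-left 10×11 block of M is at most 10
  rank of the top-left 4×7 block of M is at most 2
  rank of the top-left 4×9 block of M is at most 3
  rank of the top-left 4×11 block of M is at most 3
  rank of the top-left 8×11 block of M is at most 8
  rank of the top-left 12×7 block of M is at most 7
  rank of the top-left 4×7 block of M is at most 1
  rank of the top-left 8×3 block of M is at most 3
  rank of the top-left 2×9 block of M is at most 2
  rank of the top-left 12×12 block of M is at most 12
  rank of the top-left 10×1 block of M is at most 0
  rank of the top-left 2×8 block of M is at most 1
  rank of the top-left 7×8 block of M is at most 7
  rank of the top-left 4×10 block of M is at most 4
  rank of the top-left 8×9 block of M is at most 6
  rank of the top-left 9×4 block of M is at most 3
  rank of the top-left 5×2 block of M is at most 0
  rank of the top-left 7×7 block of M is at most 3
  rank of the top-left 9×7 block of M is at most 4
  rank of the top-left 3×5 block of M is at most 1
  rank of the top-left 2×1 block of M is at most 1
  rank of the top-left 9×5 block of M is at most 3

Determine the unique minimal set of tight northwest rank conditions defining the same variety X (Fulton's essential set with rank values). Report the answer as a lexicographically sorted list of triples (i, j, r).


Propagating the 23 rank bounds to every northwest block:

  R[1]: 0 | 0 | 1 | 1 | 1 | 1 | 1 | 1 | 1 | 1 | 1 | 1
  R[2]: 0 | 0 | 1 | 1 | 1 | 1 | 1 | 1 | 2 | 2 | 2 | 2
  R[3]: 0 | 0 | 1 | 1 | 1 | 1 | 1 | 2 | 3 | 3 | 3 | 3
  R[4]: 0 | 0 | 1 | 1 | 1 | 1 | 1 | 2 | 3 | 3 | 3 | 4
  R[5]: 0 | 0 | 1 | 2 | 2 | 2 | 2 | 3 | 4 | 4 | 4 | 5
  R[6]: 0 | 1 | 2 | 3 | 3 | 3 | 3 | 4 | 5 | 5 | 5 | 6
  R[7]: 0 | 1 | 2 | 3 | 3 | 3 | 3 | 4 | 5 | 6 | 6 | 7
  R[8]: 0 | 1 | 2 | 3 | 3 | 4 | 4 | 5 | 6 | 7 | 7 | 8
  R[9]: 0 | 1 | 2 | 3 | 3 | 4 | 4 | 5 | 6 | 7 | 8 | 9
  R[10]: 0 | 1 | 2 | 3 | 4 | 5 | 5 | 6 | 7 | 8 | 9 | 10
  R[11]: 1 | 2 | 3 | 4 | 5 | 6 | 6 | 7 | 8 | 9 | 10 | 11
  R[12]: 1 | 2 | 3 | 4 | 5 | 6 | 7 | 8 | 9 | 10 | 11 | 12

giving w = (3, 9, 8, 12, 4, 2, 10, 6, 11, 5, 1, 7) via Δ²R.

ℓ(w)=36; the 8 essential cells (i,j,r):

[(2, 8, 1), (4, 7, 1), (4, 11, 3), (5, 2, 0), (7, 7, 3), (9, 5, 3), (9, 7, 4), (10, 1, 0)]


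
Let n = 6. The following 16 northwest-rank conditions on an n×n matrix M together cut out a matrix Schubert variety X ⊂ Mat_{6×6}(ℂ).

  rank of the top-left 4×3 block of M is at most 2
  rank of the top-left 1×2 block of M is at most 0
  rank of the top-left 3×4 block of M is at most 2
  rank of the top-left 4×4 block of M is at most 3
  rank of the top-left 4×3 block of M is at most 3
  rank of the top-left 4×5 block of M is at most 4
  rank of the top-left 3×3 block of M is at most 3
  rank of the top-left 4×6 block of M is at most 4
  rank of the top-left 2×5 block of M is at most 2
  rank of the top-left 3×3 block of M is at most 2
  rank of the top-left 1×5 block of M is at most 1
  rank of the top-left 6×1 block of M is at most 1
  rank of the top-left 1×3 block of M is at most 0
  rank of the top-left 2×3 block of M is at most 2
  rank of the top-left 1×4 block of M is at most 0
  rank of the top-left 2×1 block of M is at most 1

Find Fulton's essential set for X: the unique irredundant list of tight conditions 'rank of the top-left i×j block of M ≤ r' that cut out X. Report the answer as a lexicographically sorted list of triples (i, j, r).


Rank table r_w(6×6) implied by the 16 constraints:

  0  0  0  0  1  1
  1  1  1  1  2  2
  1  2  2  2  3  3
  1  2  2  3  4  4
  1  2  3  4  5  5
  1  2  3  4  5  6

hence w(1..6) = (5, 1, 2, 4, 3, 6).

2 SE-corners of the 5-cell Rothe diagram give Ess(w):

[(1, 4, 0), (4, 3, 2)]


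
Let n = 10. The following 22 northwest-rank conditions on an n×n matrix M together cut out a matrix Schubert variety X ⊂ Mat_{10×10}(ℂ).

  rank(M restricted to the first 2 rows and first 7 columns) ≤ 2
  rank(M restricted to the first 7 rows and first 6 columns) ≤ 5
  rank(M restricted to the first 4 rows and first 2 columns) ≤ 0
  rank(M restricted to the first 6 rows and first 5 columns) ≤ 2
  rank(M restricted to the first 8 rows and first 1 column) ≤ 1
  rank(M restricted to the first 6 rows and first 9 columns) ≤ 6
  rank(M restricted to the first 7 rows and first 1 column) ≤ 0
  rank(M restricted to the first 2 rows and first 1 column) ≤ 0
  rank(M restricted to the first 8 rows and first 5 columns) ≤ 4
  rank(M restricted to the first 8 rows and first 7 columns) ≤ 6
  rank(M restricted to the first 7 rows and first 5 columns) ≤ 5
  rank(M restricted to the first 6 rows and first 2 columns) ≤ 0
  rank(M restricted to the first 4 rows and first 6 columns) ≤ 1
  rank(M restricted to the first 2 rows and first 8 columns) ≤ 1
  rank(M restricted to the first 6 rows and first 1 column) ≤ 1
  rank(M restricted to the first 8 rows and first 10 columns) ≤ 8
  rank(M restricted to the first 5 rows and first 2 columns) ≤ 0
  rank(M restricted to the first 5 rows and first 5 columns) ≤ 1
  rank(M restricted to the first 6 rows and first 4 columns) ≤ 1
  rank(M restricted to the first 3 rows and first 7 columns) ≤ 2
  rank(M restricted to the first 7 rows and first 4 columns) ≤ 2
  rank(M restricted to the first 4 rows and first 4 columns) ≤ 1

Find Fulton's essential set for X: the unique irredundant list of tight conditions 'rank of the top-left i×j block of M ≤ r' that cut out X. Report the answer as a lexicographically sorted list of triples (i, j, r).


Recovering R(i,j) via the rank-extension bound from the 22 conditions:

  0, 0, 1, 1, 1, 1, 1, 1, 1, 1
  0, 0, 1, 1, 1, 1, 1, 1, 2, 2
  0, 0, 1, 1, 1, 1, 2, 2, 3, 3
  0, 0, 1, 1, 1, 1, 2, 3, 4, 4
  0, 0, 1, 1, 1, 2, 3, 4, 5, 5
  0, 0, 1, 1, 2, 3, 4, 5, 6, 6
  0, 1, 2, 2, 3, 4, 5, 6, 7, 7
  1, 2, 3, 3, 4, 5, 6, 7, 8, 8
  1, 2, 3, 4, 5, 6, 7, 8, 9, 9
  1, 2, 3, 4, 5, 6, 7, 8, 9, 10

second differences of R give the permutation w = (3, 9, 7, 8, 6, 5, 2, 1, 4, 10).

ℓ(w)=27; the 6 essential cells (i,j,r):

[(2, 8, 1), (4, 6, 1), (5, 5, 1), (6, 2, 0), (6, 4, 1), (7, 1, 0)]


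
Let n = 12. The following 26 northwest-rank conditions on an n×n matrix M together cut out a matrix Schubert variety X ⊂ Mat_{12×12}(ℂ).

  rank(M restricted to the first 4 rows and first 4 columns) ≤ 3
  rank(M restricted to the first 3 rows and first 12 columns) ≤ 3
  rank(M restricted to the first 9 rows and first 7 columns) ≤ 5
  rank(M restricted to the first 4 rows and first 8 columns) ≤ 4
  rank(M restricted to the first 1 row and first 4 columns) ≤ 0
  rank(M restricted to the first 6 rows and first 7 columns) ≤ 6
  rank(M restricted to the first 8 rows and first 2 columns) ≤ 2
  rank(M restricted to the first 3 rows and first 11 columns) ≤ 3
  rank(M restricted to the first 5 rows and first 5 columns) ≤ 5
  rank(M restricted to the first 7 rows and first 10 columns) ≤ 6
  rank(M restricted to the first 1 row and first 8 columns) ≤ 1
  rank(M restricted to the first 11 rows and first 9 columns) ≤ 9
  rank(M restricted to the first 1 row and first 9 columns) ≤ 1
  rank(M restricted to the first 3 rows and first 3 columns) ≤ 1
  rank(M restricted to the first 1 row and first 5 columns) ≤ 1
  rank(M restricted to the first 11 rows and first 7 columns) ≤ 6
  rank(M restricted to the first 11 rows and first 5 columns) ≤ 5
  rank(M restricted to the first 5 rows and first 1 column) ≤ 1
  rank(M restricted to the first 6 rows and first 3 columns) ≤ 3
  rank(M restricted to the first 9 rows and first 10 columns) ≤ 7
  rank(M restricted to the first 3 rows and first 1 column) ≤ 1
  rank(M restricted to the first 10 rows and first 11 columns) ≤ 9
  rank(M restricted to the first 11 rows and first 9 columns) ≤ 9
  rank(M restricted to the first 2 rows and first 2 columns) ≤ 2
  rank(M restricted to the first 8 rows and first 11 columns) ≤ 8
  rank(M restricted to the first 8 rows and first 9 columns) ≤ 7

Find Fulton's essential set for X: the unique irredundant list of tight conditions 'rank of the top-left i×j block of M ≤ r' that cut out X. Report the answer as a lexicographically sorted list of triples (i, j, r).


Computing R[i][j] = min implied NW-rank bound (n=12, 26 conditions):

  row 1: 0 | 0 | 0 | 0 | 1 | 1 | 1 | 1 | 1 | 1 | 1 | 1
  row 2: 1 | 1 | 1 | 1 | 2 | 2 | 2 | 2 | 2 | 2 | 2 | 2
  row 3: 1 | 1 | 1 | 2 | 3 | 3 | 3 | 3 | 3 | 3 | 3 | 3
  row 4: 1 | 2 | 2 | 3 | 4 | 4 | 4 | 4 | 4 | 4 | 4 | 4
  row 5: 1 | 2 | 3 | 4 | 5 | 5 | 5 | 5 | 5 | 5 | 5 | 5
  row 6: 1 | 2 | 3 | 4 | 5 | 5 | 5 | 6 | 6 | 6 | 6 | 6
  row 7: 1 | 2 | 3 | 4 | 5 | 5 | 5 | 6 | 6 | 6 | 7 | 7
  row 8: 1 | 2 | 3 | 4 | 5 | 5 | 5 | 6 | 7 | 7 | 8 | 8
  row 9: 1 | 2 | 3 | 4 | 5 | 5 | 5 | 6 | 7 | 7 | 8 | 9
  row 10: 1 | 2 | 3 | 4 | 5 | 6 | 6 | 7 | 8 | 8 | 9 | 10
  row 11: 1 | 2 | 3 | 4 | 5 | 6 | 6 | 7 | 8 | 9 | 10 | 11
  row 12: 1 | 2 | 3 | 4 | 5 | 6 | 7 | 8 | 9 | 10 | 11 | 12

the unique w with this rank table is (5, 1, 4, 2, 3, 8, 11, 9, 12, 6, 10, 7).

ℓ(w)=18; the 6 essential cells (i,j,r):

[(1, 4, 0), (3, 3, 1), (7, 10, 6), (9, 7, 5), (9, 10, 7), (11, 7, 6)]


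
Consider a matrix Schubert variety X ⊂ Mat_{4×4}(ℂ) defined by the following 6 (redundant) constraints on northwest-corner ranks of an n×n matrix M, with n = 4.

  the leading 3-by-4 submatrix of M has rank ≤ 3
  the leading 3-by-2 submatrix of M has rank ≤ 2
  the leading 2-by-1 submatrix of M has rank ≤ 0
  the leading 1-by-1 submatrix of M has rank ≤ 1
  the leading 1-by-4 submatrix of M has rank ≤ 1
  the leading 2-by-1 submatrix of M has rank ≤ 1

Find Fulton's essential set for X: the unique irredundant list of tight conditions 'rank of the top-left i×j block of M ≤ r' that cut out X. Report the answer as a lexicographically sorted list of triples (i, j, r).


Rank table r_w(4×4) implied by the 6 constraints:

  0 | 1 | 1 | 1
  0 | 1 | 2 | 2
  1 | 2 | 3 | 3
  1 | 2 | 3 | 4

the unique w with this rank table is (2, 3, 1, 4).

Rothe diagram D(w) (2 cells), 1 SE-corner (essential condition):

[(2, 1, 0)]


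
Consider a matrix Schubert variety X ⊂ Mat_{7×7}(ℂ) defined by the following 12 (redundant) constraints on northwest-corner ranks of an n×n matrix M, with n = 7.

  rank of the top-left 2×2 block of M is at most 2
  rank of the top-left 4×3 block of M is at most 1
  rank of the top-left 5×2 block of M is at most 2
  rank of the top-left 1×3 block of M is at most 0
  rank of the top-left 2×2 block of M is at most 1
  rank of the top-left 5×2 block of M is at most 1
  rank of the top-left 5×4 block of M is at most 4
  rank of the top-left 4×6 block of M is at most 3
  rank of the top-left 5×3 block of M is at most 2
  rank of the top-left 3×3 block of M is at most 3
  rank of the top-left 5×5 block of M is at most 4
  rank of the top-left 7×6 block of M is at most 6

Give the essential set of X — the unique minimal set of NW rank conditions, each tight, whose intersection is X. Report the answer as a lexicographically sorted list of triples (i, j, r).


Reconstructing r_w from the 12 given conditions:

  i=1: 0 0 0 1 1 1 1
  i=2: 1 1 1 2 2 2 2
  i=3: 1 1 1 2 3 3 3
  i=4: 1 1 1 2 3 3 4
  i=5: 1 1 2 3 4 4 5
  i=6: 1 2 3 4 5 5 6
  i=7: 1 2 3 4 5 6 7

reading off 1-entries of Δ²R: w = (4, 1, 5, 7, 3, 2, 6).

D(w) has 9 cells with 4 SE-corners; essential set:

[(1, 3, 0), (4, 3, 1), (4, 6, 3), (5, 2, 1)]


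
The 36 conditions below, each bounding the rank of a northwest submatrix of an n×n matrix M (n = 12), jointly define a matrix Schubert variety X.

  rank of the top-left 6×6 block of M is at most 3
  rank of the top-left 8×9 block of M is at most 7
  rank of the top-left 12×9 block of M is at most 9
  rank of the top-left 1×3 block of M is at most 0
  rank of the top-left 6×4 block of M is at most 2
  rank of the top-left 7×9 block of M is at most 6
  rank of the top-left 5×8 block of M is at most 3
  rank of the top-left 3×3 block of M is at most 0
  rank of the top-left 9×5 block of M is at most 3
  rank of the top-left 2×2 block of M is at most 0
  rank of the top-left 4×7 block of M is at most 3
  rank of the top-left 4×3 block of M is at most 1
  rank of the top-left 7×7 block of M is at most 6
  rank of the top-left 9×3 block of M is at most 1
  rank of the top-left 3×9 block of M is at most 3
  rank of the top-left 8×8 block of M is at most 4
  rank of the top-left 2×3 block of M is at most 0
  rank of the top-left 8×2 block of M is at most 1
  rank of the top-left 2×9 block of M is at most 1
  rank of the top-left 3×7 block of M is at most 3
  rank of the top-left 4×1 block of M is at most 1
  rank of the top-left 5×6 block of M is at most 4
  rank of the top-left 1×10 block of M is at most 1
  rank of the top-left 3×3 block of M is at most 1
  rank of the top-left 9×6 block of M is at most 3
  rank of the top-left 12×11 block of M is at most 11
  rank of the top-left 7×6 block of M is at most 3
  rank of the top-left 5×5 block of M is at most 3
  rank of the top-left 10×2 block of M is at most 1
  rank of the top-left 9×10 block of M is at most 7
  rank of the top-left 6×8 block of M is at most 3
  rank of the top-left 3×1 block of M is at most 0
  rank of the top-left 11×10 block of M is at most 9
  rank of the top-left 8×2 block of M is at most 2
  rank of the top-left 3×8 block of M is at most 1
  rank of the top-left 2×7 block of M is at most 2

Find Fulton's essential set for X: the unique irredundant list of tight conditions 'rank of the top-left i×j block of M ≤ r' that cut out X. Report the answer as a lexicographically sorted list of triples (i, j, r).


Rank table r_w(12×12) implied by the 36 constraints:

  R[1]: 0  0  0  1  1  1  1  1  1  1  1  1
  R[2]: 0  0  0  1  1  1  1  1  1  2  2  2
  R[3]: 0  0  0  1  1  1  1  1  2  3  3  3
  R[4]: 1  1  1  2  2  2  2  2  3  4  4  4
  R[5]: 1  1  1  2  3  3  3  3  4  5  5  5
  R[6]: 1  1  1  2  3  3  3  3  4  5  6  6
  R[7]: 1  1  1  2  3  3  4  4  5  6  7  7
  R[8]: 1  1  1  2  3  3  4  4  5  6  7  8
  R[9]: 1  1  1  2  3  3  4  5  6  7  8  9
  R[10]: 1  1  2  3  4  4  5  6  7  8  9  10
  R[11]: 1  2  3  4  5  5  6  7  8  9  10  11
  R[12]: 1  2  3  4  5  6  7  8  9  10  11  12

giving w = (4, 10, 9, 1, 5, 11, 7, 12, 8, 3, 2, 6) via Δ²R.

ℓ(w)=36; the 8 essential cells (i,j,r):

[(2, 9, 1), (3, 3, 0), (3, 8, 1), (6, 8, 3), (8, 8, 4), (9, 3, 1), (9, 6, 3), (10, 2, 1)]


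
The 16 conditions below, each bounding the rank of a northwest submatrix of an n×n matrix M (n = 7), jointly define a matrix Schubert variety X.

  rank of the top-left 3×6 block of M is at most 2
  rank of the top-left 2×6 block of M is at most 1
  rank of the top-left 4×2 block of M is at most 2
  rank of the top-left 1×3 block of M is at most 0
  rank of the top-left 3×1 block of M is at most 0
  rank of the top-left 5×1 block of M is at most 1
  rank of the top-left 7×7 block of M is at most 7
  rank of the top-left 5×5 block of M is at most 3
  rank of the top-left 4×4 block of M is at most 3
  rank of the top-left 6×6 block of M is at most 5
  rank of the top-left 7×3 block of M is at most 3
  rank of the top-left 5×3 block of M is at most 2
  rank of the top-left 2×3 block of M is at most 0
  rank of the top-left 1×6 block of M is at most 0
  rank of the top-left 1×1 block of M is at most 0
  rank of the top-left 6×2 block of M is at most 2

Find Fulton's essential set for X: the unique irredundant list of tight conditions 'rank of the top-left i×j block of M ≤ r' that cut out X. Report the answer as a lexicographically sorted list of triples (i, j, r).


Rank table r_w(7×7) implied by the 16 constraints:

  row 1: 0 | 0 | 0 | 0 | 0 | 0 | 1
  row 2: 0 | 0 | 0 | 1 | 1 | 1 | 2
  row 3: 0 | 1 | 1 | 2 | 2 | 2 | 3
  row 4: 1 | 2 | 2 | 3 | 3 | 3 | 4
  row 5: 1 | 2 | 2 | 3 | 3 | 4 | 5
  row 6: 1 | 2 | 3 | 4 | 4 | 5 | 6
  row 7: 1 | 2 | 3 | 4 | 5 | 6 | 7

giving w = (7, 4, 2, 1, 6, 3, 5) via Δ²R.

Rothe diagram D(w) (12 cells), 5 SE-corners (essential conditions):

[(1, 6, 0), (2, 3, 0), (3, 1, 0), (5, 3, 2), (5, 5, 3)]


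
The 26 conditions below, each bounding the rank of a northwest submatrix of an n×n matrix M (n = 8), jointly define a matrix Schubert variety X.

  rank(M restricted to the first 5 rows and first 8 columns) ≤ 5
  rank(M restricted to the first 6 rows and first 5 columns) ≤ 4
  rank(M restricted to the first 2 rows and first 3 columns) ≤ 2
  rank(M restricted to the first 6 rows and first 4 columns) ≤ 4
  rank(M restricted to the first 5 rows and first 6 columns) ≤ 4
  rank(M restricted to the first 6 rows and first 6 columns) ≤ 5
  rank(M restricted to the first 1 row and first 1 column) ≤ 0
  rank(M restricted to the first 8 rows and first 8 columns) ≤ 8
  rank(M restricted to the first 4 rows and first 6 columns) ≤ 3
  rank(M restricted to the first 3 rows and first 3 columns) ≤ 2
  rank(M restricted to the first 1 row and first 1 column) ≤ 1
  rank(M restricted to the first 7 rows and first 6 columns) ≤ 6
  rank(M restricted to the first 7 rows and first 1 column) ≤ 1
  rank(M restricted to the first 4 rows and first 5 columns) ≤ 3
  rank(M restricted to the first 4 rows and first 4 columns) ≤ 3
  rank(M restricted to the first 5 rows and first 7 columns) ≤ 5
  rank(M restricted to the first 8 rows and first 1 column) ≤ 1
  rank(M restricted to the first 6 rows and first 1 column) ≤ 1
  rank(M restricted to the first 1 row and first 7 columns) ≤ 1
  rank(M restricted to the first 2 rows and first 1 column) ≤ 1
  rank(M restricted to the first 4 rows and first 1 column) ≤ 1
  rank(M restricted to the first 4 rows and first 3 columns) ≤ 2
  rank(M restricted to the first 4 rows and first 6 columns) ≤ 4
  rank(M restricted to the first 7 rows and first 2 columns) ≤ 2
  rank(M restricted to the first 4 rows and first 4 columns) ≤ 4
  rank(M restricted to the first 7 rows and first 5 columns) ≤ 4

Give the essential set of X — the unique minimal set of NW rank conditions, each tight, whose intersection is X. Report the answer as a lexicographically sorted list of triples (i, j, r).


Rank table r_w(8×8) implied by the 26 constraints:

  R[1]: 0 | 1 | 1 | 1 | 1 | 1 | 1 | 1
  R[2]: 1 | 2 | 2 | 2 | 2 | 2 | 2 | 2
  R[3]: 1 | 2 | 2 | 3 | 3 | 3 | 3 | 3
  R[4]: 1 | 2 | 2 | 3 | 3 | 3 | 4 | 4
  R[5]: 1 | 2 | 3 | 4 | 4 | 4 | 5 | 5
  R[6]: 1 | 2 | 3 | 4 | 4 | 5 | 6 | 6
  R[7]: 1 | 2 | 3 | 4 | 4 | 5 | 6 | 7
  R[8]: 1 | 2 | 3 | 4 | 5 | 6 | 7 | 8

giving w = (2, 1, 4, 7, 3, 6, 8, 5) via Δ²R.

|D(w)|=7, |Ess(w)|=4:

[(1, 1, 0), (4, 3, 2), (4, 6, 3), (7, 5, 4)]


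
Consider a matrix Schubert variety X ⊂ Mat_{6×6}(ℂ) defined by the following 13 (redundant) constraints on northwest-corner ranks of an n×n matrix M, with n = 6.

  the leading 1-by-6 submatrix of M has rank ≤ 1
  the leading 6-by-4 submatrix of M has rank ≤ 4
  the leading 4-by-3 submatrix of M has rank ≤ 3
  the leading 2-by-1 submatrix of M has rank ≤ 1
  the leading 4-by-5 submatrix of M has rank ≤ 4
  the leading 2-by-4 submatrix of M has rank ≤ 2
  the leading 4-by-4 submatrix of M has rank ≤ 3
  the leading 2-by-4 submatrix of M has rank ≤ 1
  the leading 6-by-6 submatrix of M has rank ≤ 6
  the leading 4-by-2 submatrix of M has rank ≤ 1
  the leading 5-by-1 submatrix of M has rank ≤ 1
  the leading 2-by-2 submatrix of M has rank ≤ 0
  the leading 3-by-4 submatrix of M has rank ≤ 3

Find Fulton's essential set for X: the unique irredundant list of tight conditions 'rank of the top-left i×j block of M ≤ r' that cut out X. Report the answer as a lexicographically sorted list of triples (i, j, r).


Rank table r_w(6×6) implied by the 13 constraints:

  i=1: 0 | 0 | 1 | 1 | 1 | 1
  i=2: 0 | 0 | 1 | 1 | 2 | 2
  i=3: 1 | 1 | 2 | 2 | 3 | 3
  i=4: 1 | 1 | 2 | 3 | 4 | 4
  i=5: 1 | 2 | 3 | 4 | 5 | 5
  i=6: 1 | 2 | 3 | 4 | 5 | 6

reading off 1-entries of Δ²R: w = (3, 5, 1, 4, 2, 6).

3 SE-corners of the 6-cell Rothe diagram give Ess(w):

[(2, 2, 0), (2, 4, 1), (4, 2, 1)]


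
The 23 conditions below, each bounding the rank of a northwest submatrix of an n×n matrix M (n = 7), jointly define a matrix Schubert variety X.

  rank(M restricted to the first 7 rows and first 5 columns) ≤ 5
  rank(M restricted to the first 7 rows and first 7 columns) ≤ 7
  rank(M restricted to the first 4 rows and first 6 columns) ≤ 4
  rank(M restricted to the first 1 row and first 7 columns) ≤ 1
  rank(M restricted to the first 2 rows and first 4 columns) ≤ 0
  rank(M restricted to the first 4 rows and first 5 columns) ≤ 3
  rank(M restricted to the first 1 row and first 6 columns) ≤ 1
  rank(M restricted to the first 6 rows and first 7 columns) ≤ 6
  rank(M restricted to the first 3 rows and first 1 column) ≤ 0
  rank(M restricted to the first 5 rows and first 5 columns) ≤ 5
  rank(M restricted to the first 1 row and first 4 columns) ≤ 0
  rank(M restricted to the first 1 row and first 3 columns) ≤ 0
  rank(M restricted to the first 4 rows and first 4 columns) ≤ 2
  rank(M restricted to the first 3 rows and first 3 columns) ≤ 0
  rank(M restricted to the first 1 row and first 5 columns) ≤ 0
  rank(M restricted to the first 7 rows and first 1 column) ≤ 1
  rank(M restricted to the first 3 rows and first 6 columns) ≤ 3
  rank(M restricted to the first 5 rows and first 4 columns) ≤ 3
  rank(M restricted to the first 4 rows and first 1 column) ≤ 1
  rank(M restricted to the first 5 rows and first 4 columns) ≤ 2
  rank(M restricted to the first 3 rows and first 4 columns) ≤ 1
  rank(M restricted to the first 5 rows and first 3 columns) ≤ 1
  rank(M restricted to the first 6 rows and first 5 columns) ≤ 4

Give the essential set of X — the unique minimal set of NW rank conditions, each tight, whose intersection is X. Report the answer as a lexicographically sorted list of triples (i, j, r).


Recovering R(i,j) via the rank-extension bound from the 23 conditions:

  row 1: 0 0 0 0 0 1 1
  row 2: 0 0 0 0 1 2 2
  row 3: 0 0 0 1 2 3 3
  row 4: 1 1 1 2 3 4 4
  row 5: 1 1 1 2 3 4 5
  row 6: 1 2 2 3 4 5 6
  row 7: 1 2 3 4 5 6 7

giving w = (6, 5, 4, 1, 7, 2, 3) via Δ²R.

Fulton essential set (4 of the 14 Rothe cells):

[(1, 5, 0), (2, 4, 0), (3, 3, 0), (5, 3, 1)]


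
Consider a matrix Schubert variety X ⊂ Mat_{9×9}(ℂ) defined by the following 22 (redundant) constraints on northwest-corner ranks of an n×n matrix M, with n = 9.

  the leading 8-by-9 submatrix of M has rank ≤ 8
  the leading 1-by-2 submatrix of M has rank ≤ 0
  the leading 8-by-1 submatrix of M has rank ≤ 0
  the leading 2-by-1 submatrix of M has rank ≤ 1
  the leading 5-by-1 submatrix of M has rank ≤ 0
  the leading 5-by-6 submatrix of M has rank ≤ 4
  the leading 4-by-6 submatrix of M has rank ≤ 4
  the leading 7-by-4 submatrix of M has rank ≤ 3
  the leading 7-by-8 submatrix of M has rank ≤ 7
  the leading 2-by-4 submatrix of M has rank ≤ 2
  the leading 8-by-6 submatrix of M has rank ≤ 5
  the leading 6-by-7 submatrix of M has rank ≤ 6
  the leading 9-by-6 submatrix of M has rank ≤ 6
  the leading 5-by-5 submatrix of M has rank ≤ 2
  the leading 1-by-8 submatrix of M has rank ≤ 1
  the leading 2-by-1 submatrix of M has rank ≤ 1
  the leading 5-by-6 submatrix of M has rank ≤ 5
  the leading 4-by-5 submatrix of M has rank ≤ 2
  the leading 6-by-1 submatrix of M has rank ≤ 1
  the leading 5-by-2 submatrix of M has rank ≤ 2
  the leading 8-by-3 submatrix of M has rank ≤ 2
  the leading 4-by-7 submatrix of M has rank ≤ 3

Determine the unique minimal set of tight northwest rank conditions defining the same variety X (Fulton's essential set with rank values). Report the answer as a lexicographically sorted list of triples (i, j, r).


Reconstructing r_w from the 22 given conditions:

  i=1: 0, 0, 1, 1, 1, 1, 1, 1, 1
  i=2: 0, 1, 2, 2, 2, 2, 2, 2, 2
  i=3: 0, 1, 2, 2, 2, 3, 3, 3, 3
  i=4: 0, 1, 2, 2, 2, 3, 3, 4, 4
  i=5: 0, 1, 2, 2, 2, 3, 4, 5, 5
  i=6: 0, 1, 2, 3, 3, 4, 5, 6, 6
  i=7: 0, 1, 2, 3, 4, 5, 6, 7, 7
  i=8: 0, 1, 2, 3, 4, 5, 6, 7, 8
  i=9: 1, 2, 3, 4, 5, 6, 7, 8, 9

so w = (3, 2, 6, 8, 7, 4, 5, 9, 1).

ℓ(w)=16; the 4 essential cells (i,j,r):

[(1, 2, 0), (4, 7, 3), (5, 5, 2), (8, 1, 0)]


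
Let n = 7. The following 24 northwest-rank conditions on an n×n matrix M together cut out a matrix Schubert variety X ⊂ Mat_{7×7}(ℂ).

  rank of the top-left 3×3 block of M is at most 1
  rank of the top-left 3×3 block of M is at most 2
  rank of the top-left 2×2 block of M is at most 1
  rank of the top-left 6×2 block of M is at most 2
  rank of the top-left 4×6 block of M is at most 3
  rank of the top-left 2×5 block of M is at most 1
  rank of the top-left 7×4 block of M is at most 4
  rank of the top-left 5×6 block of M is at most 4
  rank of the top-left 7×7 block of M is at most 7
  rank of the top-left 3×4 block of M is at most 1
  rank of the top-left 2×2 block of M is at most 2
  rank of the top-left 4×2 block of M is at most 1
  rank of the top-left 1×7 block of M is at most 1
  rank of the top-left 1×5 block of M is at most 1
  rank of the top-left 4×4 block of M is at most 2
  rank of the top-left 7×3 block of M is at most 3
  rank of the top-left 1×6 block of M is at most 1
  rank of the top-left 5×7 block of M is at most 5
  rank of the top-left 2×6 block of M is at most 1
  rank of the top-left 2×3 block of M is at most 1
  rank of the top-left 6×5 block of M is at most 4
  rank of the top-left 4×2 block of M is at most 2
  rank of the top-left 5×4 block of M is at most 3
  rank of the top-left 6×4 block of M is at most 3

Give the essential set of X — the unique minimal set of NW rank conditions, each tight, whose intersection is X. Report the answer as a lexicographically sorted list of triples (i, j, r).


Computing R[i][j] = min implied NW-rank bound (n=7, 24 conditions):

  i=1: 1 1 1 1 1 1 1
  i=2: 1 1 1 1 1 1 2
  i=3: 1 1 1 1 2 2 3
  i=4: 1 1 2 2 3 3 4
  i=5: 1 2 3 3 4 4 5
  i=6: 1 2 3 3 4 5 6
  i=7: 1 2 3 4 5 6 7

giving w = (1, 7, 5, 3, 2, 6, 4) via Δ²R.

4 SE-corners of the 10-cell Rothe diagram give Ess(w):

[(2, 6, 1), (3, 4, 1), (4, 2, 1), (6, 4, 3)]


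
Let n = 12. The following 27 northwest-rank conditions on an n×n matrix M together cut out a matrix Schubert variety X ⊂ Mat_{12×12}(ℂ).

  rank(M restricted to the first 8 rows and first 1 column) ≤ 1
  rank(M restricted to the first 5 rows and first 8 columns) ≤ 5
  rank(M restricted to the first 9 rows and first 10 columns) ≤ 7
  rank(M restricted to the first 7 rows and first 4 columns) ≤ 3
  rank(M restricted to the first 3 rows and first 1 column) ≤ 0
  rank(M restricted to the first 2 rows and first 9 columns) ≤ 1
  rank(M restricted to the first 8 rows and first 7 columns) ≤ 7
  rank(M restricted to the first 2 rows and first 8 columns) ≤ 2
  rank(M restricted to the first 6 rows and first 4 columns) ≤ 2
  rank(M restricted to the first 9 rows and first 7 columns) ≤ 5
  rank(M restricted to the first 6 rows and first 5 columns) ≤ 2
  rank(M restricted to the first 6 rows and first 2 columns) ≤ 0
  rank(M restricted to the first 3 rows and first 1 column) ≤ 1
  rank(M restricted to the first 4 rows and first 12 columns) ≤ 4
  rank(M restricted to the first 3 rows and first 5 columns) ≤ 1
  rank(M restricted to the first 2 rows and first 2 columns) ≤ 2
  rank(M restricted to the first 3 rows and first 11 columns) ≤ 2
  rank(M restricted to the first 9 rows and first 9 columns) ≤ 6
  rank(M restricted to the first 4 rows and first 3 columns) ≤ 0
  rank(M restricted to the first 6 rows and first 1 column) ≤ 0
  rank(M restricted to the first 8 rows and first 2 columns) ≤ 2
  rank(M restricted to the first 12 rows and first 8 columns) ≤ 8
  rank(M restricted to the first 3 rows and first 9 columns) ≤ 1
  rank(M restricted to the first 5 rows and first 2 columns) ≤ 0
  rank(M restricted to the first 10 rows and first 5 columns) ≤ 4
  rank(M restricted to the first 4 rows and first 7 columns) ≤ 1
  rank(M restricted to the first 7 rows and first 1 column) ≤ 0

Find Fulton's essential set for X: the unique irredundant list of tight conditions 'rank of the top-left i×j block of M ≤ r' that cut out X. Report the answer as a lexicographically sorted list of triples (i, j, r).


Propagating the 27 rank bounds to every northwest block:

  row 1: 0, 0, 0, 1, 1, 1, 1, 1, 1, 1, 1, 1
  row 2: 0, 0, 0, 1, 1, 1, 1, 1, 1, 2, 2, 2
  row 3: 0, 0, 0, 1, 1, 1, 1, 1, 1, 2, 2, 3
  row 4: 0, 0, 0, 1, 1, 1, 1, 2, 2, 3, 3, 4
  row 5: 0, 0, 1, 2, 2, 2, 2, 3, 3, 4, 4, 5
  row 6: 0, 0, 1, 2, 2, 3, 3, 4, 4, 5, 5, 6
  row 7: 0, 1, 2, 3, 3, 4, 4, 5, 5, 6, 6, 7
  row 8: 1, 2, 3, 4, 4, 5, 5, 6, 6, 7, 7, 8
  row 9: 1, 2, 3, 4, 4, 5, 5, 6, 6, 7, 8, 9
  row 10: 1, 2, 3, 4, 4, 5, 6, 7, 7, 8, 9, 10
  row 11: 1, 2, 3, 4, 5, 6, 7, 8, 8, 9, 10, 11
  row 12: 1, 2, 3, 4, 5, 6, 7, 8, 9, 10, 11, 12

second differences of R give the permutation w = (4, 10, 12, 8, 3, 6, 2, 1, 11, 7, 5, 9).

|D(w)|=36, |Ess(w)|=10:

[(3, 9, 1), (3, 11, 2), (4, 3, 0), (4, 7, 1), (6, 2, 0), (6, 5, 2), (7, 1, 0), (9, 7, 5), (9, 9, 6), (10, 5, 4)]


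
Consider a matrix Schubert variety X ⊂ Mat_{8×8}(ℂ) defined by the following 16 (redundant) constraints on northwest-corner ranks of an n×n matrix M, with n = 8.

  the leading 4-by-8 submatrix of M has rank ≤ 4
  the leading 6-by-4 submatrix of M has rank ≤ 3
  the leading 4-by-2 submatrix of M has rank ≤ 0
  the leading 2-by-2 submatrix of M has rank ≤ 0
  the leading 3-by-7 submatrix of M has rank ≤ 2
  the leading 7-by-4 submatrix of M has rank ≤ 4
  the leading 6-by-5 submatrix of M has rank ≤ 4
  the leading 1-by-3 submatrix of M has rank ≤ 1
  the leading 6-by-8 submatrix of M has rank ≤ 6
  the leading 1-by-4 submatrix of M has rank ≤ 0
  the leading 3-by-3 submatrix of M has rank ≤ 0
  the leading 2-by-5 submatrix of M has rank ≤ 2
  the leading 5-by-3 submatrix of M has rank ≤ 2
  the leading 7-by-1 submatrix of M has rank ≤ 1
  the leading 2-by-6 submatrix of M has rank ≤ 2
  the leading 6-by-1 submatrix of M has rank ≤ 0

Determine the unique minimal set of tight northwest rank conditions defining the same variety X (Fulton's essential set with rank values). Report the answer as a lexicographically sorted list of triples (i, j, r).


Rank table r_w(8×8) implied by the 16 constraints:

  row 1: 0 | 0 | 0 | 0 | 1 | 1 | 1 | 1
  row 2: 0 | 0 | 0 | 1 | 2 | 2 | 2 | 2
  row 3: 0 | 0 | 0 | 1 | 2 | 2 | 2 | 3
  row 4: 0 | 0 | 1 | 2 | 3 | 3 | 3 | 4
  row 5: 0 | 1 | 2 | 3 | 4 | 4 | 4 | 5
  row 6: 0 | 1 | 2 | 3 | 4 | 5 | 5 | 6
  row 7: 1 | 2 | 3 | 4 | 5 | 6 | 6 | 7
  row 8: 1 | 2 | 3 | 4 | 5 | 6 | 7 | 8

so w = (5, 4, 8, 3, 2, 6, 1, 7).

D(w) has 16 cells with 5 SE-corners; essential set:

[(1, 4, 0), (3, 3, 0), (3, 7, 2), (4, 2, 0), (6, 1, 0)]


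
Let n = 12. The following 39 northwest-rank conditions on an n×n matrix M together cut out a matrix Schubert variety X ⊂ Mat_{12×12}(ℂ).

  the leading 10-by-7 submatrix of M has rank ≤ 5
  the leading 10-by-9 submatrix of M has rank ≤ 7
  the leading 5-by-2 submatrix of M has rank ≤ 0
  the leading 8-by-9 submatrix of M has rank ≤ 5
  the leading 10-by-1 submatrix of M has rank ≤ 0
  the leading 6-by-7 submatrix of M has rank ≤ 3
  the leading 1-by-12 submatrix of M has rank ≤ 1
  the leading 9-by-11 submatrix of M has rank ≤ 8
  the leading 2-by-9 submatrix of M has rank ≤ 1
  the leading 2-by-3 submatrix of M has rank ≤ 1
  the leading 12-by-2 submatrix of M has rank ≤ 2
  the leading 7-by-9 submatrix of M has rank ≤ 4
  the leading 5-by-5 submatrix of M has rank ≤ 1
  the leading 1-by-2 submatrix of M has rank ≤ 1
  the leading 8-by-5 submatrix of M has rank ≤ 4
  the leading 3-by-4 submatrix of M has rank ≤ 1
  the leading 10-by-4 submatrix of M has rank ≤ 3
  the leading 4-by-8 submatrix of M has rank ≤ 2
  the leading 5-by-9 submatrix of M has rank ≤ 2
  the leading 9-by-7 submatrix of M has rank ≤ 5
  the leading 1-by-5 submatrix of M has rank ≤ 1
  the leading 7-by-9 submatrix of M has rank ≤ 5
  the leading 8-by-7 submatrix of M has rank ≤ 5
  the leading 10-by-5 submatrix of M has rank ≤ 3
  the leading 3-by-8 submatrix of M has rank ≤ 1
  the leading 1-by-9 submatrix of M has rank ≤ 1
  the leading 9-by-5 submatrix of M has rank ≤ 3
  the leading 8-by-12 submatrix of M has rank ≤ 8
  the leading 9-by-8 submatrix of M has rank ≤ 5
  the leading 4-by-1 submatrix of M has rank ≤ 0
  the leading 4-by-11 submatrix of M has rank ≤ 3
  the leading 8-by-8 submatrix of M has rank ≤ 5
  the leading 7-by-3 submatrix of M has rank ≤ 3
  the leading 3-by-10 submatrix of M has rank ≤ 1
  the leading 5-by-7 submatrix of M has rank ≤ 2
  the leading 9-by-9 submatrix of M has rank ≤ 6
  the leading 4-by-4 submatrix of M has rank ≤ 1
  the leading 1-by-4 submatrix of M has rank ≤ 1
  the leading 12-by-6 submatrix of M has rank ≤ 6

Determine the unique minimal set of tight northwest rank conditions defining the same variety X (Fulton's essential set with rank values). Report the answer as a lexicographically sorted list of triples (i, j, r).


Rank table r_w(12×12) implied by the 39 constraints:

  R[1]: 0 0 1 1 1 1 1 1 1 1 1 1
  R[2]: 0 0 1 1 1 1 1 1 1 1 2 2
  R[3]: 0 0 1 1 1 1 1 1 1 1 2 3
  R[4]: 0 0 1 1 1 2 2 2 2 2 3 4
  R[5]: 0 0 1 1 1 2 2 2 2 3 4 5
  R[6]: 0 1 2 2 2 3 3 3 3 4 5 6
  R[7]: 0 1 2 3 3 4 4 4 4 5 6 7
  R[8]: 0 1 2 3 3 4 5 5 5 6 7 8
  R[9]: 0 1 2 3 3 4 5 5 6 7 8 9
  R[10]: 0 1 2 3 3 4 5 6 7 8 9 10
  R[11]: 1 2 3 4 4 5 6 7 8 9 10 11
  R[12]: 1 2 3 4 5 6 7 8 9 10 11 12

so w = (3, 11, 12, 6, 10, 2, 4, 7, 9, 8, 1, 5).

Fulton essential set (7 of the 40 Rothe cells):

[(3, 10, 1), (5, 2, 0), (5, 5, 1), (5, 9, 2), (9, 8, 5), (10, 1, 0), (10, 5, 3)]


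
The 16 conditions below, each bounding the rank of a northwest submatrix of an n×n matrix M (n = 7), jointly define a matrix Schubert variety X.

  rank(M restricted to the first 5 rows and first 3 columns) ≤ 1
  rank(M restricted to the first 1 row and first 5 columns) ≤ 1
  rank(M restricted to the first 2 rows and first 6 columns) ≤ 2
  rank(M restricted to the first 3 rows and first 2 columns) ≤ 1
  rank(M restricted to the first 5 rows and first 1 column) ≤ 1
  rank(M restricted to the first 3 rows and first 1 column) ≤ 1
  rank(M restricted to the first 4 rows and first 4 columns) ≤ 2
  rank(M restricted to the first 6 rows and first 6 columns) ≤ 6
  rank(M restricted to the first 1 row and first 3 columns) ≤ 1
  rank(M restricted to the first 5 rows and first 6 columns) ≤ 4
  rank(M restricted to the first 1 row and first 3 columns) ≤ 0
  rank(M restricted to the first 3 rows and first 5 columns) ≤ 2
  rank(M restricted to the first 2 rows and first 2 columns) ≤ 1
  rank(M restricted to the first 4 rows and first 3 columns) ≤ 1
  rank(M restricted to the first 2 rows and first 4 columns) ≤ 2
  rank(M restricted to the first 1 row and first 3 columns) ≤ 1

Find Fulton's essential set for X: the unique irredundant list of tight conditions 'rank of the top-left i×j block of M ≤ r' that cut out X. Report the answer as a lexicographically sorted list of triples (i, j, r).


Propagating the 16 rank bounds to every northwest block:

  0, 0, 0, 1, 1, 1, 1
  1, 1, 1, 2, 2, 2, 2
  1, 1, 1, 2, 2, 3, 3
  1, 1, 1, 2, 3, 4, 4
  1, 1, 1, 2, 3, 4, 5
  1, 2, 2, 3, 4, 5, 6
  1, 2, 3, 4, 5, 6, 7

hence w(1..7) = (4, 1, 6, 5, 7, 2, 3).

D(w) has 10 cells with 3 SE-corners; essential set:

[(1, 3, 0), (3, 5, 2), (5, 3, 1)]


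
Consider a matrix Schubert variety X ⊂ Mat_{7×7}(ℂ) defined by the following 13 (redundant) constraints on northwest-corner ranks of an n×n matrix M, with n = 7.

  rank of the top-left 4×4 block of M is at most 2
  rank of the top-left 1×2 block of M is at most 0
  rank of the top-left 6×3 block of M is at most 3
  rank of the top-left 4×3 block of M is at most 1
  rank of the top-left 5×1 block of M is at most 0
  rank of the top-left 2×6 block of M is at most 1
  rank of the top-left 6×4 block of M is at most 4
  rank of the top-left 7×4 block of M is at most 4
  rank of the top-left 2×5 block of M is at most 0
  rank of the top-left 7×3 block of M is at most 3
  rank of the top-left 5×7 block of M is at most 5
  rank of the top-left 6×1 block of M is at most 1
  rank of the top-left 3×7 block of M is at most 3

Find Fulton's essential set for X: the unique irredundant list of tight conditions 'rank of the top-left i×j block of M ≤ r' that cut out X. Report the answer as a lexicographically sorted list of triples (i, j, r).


The tightest implied rank at each (i,j), from the 13 conditions:

  row 1: 0  0  0  0  0  1  1
  row 2: 0  0  0  0  0  1  2
  row 3: 0  1  1  1  1  2  3
  row 4: 0  1  1  2  2  3  4
  row 5: 0  1  2  3  3  4  5
  row 6: 1  2  3  4  4  5  6
  row 7: 1  2  3  4  5  6  7

second differences of R give the permutation w = (6, 7, 2, 4, 3, 1, 5).

3 SE-corners of the 14-cell Rothe diagram give Ess(w):

[(2, 5, 0), (4, 3, 1), (5, 1, 0)]


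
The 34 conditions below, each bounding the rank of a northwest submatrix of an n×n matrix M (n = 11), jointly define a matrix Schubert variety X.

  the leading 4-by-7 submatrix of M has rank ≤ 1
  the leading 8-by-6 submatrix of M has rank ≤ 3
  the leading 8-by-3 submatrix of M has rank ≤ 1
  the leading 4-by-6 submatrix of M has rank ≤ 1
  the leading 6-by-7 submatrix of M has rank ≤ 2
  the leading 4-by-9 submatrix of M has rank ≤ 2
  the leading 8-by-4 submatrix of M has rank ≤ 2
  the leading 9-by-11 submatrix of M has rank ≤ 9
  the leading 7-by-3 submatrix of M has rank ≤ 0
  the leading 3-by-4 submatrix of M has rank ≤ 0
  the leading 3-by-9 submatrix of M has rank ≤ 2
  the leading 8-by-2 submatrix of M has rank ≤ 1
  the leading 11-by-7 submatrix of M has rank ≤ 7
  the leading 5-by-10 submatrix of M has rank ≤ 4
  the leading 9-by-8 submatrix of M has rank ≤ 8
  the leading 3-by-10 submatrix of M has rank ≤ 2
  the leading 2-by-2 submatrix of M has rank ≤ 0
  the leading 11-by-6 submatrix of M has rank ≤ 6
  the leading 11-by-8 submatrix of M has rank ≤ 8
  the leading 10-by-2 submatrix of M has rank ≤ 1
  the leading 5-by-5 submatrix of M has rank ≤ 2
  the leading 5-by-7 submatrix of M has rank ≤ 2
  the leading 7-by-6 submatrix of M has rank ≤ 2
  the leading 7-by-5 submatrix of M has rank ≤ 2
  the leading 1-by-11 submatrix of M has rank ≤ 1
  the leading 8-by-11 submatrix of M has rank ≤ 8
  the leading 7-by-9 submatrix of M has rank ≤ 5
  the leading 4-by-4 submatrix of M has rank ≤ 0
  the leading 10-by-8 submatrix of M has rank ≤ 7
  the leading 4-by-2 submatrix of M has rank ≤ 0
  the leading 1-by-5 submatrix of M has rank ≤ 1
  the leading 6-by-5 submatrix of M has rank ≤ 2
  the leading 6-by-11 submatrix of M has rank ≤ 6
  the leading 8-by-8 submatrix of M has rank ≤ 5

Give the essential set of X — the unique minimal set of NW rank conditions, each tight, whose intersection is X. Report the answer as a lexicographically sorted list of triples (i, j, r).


The tightest implied rank at each (i,j), from the 34 conditions:

  row 1: 0  0  0  0  1  1  1  1  1  1  1
  row 2: 0  0  0  0  1  1  1  2  2  2  2
  row 3: 0  0  0  0  1  1  1  2  2  2  3
  row 4: 0  0  0  0  1  1  1  2  2  3  4
  row 5: 0  0  0  1  2  2  2  3  3  4  5
  row 6: 0  0  0  1  2  2  2  3  4  5  6
  row 7: 0  0  0  1  2  2  3  4  5  6  7
  row 8: 1  1  1  2  3  3  4  5  6  7  8
  row 9: 1  1  2  3  4  4  5  6  7  8  9
  row 10: 1  1  2  3  4  5  6  7  8  9  10
  row 11: 1  2  3  4  5  6  7  8  9  10  11

so w = (5, 8, 11, 10, 4, 9, 7, 1, 3, 6, 2).

D(w) has 39 cells with 8 SE-corners; essential set:

[(3, 10, 2), (4, 4, 0), (4, 7, 1), (4, 9, 2), (6, 7, 2), (7, 3, 0), (7, 6, 2), (10, 2, 1)]


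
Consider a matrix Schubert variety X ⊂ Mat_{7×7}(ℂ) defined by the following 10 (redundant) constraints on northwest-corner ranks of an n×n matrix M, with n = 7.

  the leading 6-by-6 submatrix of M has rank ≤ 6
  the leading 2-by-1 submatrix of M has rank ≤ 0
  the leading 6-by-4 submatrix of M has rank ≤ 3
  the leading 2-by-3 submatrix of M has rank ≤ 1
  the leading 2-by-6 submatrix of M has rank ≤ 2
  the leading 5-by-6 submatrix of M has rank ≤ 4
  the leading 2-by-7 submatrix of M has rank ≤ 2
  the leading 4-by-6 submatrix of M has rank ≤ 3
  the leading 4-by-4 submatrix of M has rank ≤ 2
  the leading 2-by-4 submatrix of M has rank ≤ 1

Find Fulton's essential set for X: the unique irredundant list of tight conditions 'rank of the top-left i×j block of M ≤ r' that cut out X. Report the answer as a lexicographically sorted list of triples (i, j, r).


The tightest implied rank at each (i,j), from the 10 conditions:

  row 1: 0 | 1 | 1 | 1 | 1 | 1 | 1
  row 2: 0 | 1 | 1 | 1 | 2 | 2 | 2
  row 3: 1 | 2 | 2 | 2 | 3 | 3 | 3
  row 4: 1 | 2 | 2 | 2 | 3 | 3 | 4
  row 5: 1 | 2 | 3 | 3 | 4 | 4 | 5
  row 6: 1 | 2 | 3 | 3 | 4 | 5 | 6
  row 7: 1 | 2 | 3 | 4 | 5 | 6 | 7

reading off 1-entries of Δ²R: w = (2, 5, 1, 7, 3, 6, 4).

D(w) has 8 cells with 5 SE-corners; essential set:

[(2, 1, 0), (2, 4, 1), (4, 4, 2), (4, 6, 3), (6, 4, 3)]
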